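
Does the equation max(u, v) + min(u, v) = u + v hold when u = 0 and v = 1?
Substituting u = 0, v = 1:

LHS = max(0, 1) + min(0, 1) = 1
RHS = 0 + 1 = 1

LHS = RHS, so the equation holds at this point.

Answer: Holds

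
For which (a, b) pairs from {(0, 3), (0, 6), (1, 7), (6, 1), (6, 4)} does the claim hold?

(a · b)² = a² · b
(0, 3), (0, 6), (6, 1)

Testing each pair:
(0, 3): LHS = 0, RHS = 0 → holds
(0, 6): LHS = 0, RHS = 0 → holds
(1, 7): LHS = 49, RHS = 7 → fails
(6, 1): LHS = 36, RHS = 36 → holds
(6, 4): LHS = 576, RHS = 144 → fails

3 of 5 pairs satisfy the claim.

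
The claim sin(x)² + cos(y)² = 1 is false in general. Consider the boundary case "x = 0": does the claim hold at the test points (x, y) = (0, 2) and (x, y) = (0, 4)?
At (0, 2): LHS = cos(2)² ≈ 0.1732 ≠ RHS = 1
At (0, 4): LHS = cos(4)² ≈ 0.4272 ≠ RHS = 1

Answer: No, fails at both test points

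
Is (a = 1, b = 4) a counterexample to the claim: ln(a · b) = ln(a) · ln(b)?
Yes

Substituting a = 1, b = 4:
LHS = ln(1 · 4) = ln(4) ≈ 1.386
RHS = ln(1) · ln(4) = 0

Since LHS ≠ RHS, this pair disproves the claim.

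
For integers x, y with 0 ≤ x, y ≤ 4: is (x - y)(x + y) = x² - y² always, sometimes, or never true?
Always true

The identity holds for every pair in the range. For instance at (x, y) = (4, 4): both sides equal 0.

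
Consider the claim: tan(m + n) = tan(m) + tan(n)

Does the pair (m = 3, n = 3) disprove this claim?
Yes

Substituting m = 3, n = 3:
LHS = tan(3 + 3) = tan(6) ≈ -0.291
RHS = tan(3) + tan(3) = 2·tan(3) ≈ -0.2851

Since LHS ≠ RHS, this pair disproves the claim.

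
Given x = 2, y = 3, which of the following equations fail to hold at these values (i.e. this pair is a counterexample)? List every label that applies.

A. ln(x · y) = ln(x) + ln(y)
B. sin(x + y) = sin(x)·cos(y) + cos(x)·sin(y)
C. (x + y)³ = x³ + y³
C

Evaluating each claim at the given values:
A. LHS = ln(6) ≈ 1.792, RHS = ln(2) + ln(3) ≈ 1.792 → holds here (LHS = RHS)
B. LHS = sin(5) ≈ -0.9589, RHS = sin(2)·cos(3) + sin(3)·cos(2) ≈ -0.9589 → holds here (LHS = RHS)
C. LHS = 125, RHS = 35 → fails here (LHS ≠ RHS)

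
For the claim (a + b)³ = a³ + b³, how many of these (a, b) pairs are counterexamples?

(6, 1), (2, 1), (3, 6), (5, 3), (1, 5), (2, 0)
Testing each pair:
(6, 1): LHS = 343, RHS = 217 → counterexample
(2, 1): LHS = 27, RHS = 9 → counterexample
(3, 6): LHS = 729, RHS = 243 → counterexample
(5, 3): LHS = 512, RHS = 152 → counterexample
(1, 5): LHS = 216, RHS = 126 → counterexample
(2, 0): LHS = 8, RHS = 8 → satisfies claim

That makes 5 counterexamples.

Answer: 5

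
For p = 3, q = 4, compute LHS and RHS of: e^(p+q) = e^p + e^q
LHS = e^(3+4) = e^7 ≈ 1097
RHS = e^3 + e^4 ≈ 74.68

LHS ≠ RHS (they differ by about 1022), so the equation does not hold here.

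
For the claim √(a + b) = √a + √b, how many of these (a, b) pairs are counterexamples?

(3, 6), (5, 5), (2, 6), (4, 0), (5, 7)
Testing each pair:
(3, 6): LHS = 3, RHS = √(3) + √(6) ≈ 4.182 → counterexample
(5, 5): LHS = √(10) ≈ 3.162, RHS = 2·√(5) ≈ 4.472 → counterexample
(2, 6): LHS = 2·√(2) ≈ 2.828, RHS = √(2) + √(6) ≈ 3.864 → counterexample
(4, 0): LHS = 2, RHS = 2 → satisfies claim
(5, 7): LHS = 2·√(3) ≈ 3.464, RHS = √(5) + √(7) ≈ 4.882 → counterexample

That makes 4 counterexamples.

Answer: 4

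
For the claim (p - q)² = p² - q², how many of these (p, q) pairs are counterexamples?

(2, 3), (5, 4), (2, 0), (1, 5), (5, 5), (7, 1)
Testing each pair:
(2, 3): LHS = 1, RHS = -5 → counterexample
(5, 4): LHS = 1, RHS = 9 → counterexample
(2, 0): LHS = 4, RHS = 4 → satisfies claim
(1, 5): LHS = 16, RHS = -24 → counterexample
(5, 5): LHS = 0, RHS = 0 → satisfies claim
(7, 1): LHS = 36, RHS = 48 → counterexample

That makes 4 counterexamples.

Answer: 4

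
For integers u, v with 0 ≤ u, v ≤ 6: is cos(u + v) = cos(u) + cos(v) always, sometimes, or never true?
The claim fails for every pair in the range. For instance at (u, v) = (5, 4): LHS = cos(9) ≈ -0.9111, RHS = cos(4) + cos(5) ≈ -0.37.

Answer: Never true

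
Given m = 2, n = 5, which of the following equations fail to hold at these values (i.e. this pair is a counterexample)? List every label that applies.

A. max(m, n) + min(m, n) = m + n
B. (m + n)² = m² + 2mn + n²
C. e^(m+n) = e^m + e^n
C

Evaluating each claim at the given values:
A. LHS = 7, RHS = 7 → holds here (LHS = RHS)
B. LHS = 49, RHS = 49 → holds here (LHS = RHS)
C. LHS = e^7 ≈ 1097, RHS = e^2 + e^5 ≈ 155.8 → fails here (LHS ≠ RHS)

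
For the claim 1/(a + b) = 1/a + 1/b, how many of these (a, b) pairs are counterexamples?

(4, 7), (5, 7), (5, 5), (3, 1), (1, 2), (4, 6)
Testing each pair:
(4, 7): LHS = 1/11, RHS = 11/28 → counterexample
(5, 7): LHS = 1/12, RHS = 12/35 → counterexample
(5, 5): LHS = 1/10, RHS = 2/5 → counterexample
(3, 1): LHS = 1/4, RHS = 4/3 → counterexample
(1, 2): LHS = 1/3, RHS = 3/2 → counterexample
(4, 6): LHS = 1/10, RHS = 5/12 → counterexample

That makes 6 counterexamples.

Answer: 6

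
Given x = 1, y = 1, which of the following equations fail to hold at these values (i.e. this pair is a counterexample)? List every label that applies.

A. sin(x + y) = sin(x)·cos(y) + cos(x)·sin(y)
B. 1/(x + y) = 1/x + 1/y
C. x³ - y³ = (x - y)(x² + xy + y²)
B

Evaluating each claim at the given values:
A. LHS = sin(2) ≈ 0.9093, RHS = 2·sin(1)·cos(1) ≈ 0.9093 → holds here (LHS = RHS)
B. LHS = 1/2, RHS = 2 → fails here (LHS ≠ RHS)
C. LHS = 0, RHS = 0 → holds here (LHS = RHS)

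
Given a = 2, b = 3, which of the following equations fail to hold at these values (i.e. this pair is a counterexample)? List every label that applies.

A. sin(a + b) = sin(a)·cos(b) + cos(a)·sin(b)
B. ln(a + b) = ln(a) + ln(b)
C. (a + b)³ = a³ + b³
Evaluating each claim at the given values:
A. LHS = sin(5) ≈ -0.9589, RHS = sin(2)·cos(3) + sin(3)·cos(2) ≈ -0.9589 → holds here (LHS = RHS)
B. LHS = ln(5) ≈ 1.609, RHS = ln(2) + ln(3) ≈ 1.792 → fails here (LHS ≠ RHS)
C. LHS = 125, RHS = 35 → fails here (LHS ≠ RHS)

Answer: B, C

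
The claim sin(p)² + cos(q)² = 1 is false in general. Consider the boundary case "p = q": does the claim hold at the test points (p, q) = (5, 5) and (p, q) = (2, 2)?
At (5, 5): LHS = cos(5)² + sin(5)² = 1, RHS = 1 → equal
At (2, 2): LHS = cos(2)² + sin(2)² = 1, RHS = 1 → equal

So the claim does hold at both of these boundary points, even though it is not an identity.

Answer: Yes, holds at both test points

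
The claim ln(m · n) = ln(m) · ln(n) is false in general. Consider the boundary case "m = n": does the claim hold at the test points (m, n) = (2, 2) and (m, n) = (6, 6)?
At (2, 2): LHS = ln(4) ≈ 1.386 ≠ RHS = ln(2)² ≈ 0.4805
At (6, 6): LHS = ln(36) ≈ 3.584 ≠ RHS = ln(6)² ≈ 3.21

Answer: No, fails at both test points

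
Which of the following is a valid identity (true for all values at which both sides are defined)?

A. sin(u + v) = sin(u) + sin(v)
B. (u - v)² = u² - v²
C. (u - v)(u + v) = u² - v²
A: fails at (2, 5) — LHS = sin(7) ≈ 0.657, RHS = sin(5) + sin(2) ≈ -0.04963.
B: fails at (2, 5) — LHS = 9, RHS = -21.
C: holds — e.g. at (6, 7), both sides equal -13.

Answer: C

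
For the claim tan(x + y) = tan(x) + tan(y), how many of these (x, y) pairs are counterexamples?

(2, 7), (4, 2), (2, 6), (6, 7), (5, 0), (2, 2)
5

Testing each pair:
(2, 7): LHS = tan(9) ≈ -0.4523, RHS = tan(2) + tan(7) ≈ -1.314 → counterexample
(4, 2): LHS = tan(6) ≈ -0.291, RHS = tan(2) + tan(4) ≈ -1.027 → counterexample
(2, 6): LHS = tan(8) ≈ -6.8, RHS = tan(2) + tan(6) ≈ -2.476 → counterexample
(6, 7): LHS = tan(13) ≈ 0.463, RHS = tan(6) + tan(7) ≈ 0.5804 → counterexample
(5, 0): LHS = tan(5) ≈ -3.381, RHS = tan(5) ≈ -3.381 → satisfies claim
(2, 2): LHS = tan(4) ≈ 1.158, RHS = 2·tan(2) ≈ -4.37 → counterexample

That makes 5 counterexamples.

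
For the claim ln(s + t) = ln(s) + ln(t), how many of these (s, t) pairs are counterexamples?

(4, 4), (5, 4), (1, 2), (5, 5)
4

Testing each pair:
(4, 4): LHS = ln(8) ≈ 2.079, RHS = 2·ln(4) ≈ 2.773 → counterexample
(5, 4): LHS = ln(9) ≈ 2.197, RHS = ln(4) + ln(5) ≈ 2.996 → counterexample
(1, 2): LHS = ln(3) ≈ 1.099, RHS = ln(2) ≈ 0.6931 → counterexample
(5, 5): LHS = ln(10) ≈ 2.303, RHS = 2·ln(5) ≈ 3.219 → counterexample

That makes 4 counterexamples.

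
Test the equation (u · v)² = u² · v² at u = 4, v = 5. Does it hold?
Substituting u = 4, v = 5:

LHS = (4 · 5)² = 400
RHS = 4² · 5² = 400

LHS = RHS, so the equation holds at this point.

Answer: Holds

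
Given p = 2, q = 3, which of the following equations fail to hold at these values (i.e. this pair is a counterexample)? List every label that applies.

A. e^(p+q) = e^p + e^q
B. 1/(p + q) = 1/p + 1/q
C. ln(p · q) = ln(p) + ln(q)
A, B

Evaluating each claim at the given values:
A. LHS = e^5 ≈ 148.4, RHS = e^2 + e^3 ≈ 27.47 → fails here (LHS ≠ RHS)
B. LHS = 1/5, RHS = 5/6 → fails here (LHS ≠ RHS)
C. LHS = ln(6) ≈ 1.792, RHS = ln(2) + ln(3) ≈ 1.792 → holds here (LHS = RHS)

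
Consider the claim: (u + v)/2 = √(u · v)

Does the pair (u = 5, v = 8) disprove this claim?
Substituting u = 5, v = 8:
LHS = (5 + 8)/2 = 13/2
RHS = √(5 · 8) = 2·√(10) ≈ 6.325

Since LHS ≠ RHS, this pair disproves the claim.

Answer: Yes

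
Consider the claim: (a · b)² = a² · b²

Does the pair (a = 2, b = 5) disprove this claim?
Substituting a = 2, b = 5:
LHS = (2 · 5)² = 100
RHS = 2² · 5² = 100

The sides agree, so this pair does not disprove the claim.

Answer: No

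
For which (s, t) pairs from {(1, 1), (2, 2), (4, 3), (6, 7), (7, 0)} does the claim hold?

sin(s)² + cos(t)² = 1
Testing each pair:
(1, 1): LHS = cos(1)² + sin(1)² = 1, RHS = 1 → holds
(2, 2): LHS = cos(2)² + sin(2)² = 1, RHS = 1 → holds
(4, 3): LHS = sin(4)² + cos(3)² ≈ 1.553, RHS = 1 → fails
(6, 7): LHS = sin(6)² + cos(7)² ≈ 0.6464, RHS = 1 → fails
(7, 0): LHS = sin(7)² + 1 ≈ 1.432, RHS = 1 → fails

2 of 5 pairs satisfy the claim.

Answer: (1, 1), (2, 2)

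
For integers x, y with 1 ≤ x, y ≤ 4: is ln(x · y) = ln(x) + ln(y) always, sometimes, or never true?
Always true

The identity holds for every pair in the range. For instance at (x, y) = (2, 1): both sides equal ln(2) ≈ 0.6931.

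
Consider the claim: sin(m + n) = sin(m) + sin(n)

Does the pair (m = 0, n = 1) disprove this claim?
No

Substituting m = 0, n = 1:
LHS = sin(0 + 1) = sin(1) ≈ 0.8415
RHS = sin(0) + sin(1) = sin(1) ≈ 0.8415

The sides agree, so this pair does not disprove the claim.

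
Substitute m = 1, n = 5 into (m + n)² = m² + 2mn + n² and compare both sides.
LHS = (1 + 5)² = 36
RHS = 1² + 2·1·5 + 5² = 36

LHS = RHS: the two sides agree.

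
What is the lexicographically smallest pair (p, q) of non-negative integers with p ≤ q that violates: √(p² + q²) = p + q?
At (0, 5): both sides equal 5, so it holds there.
At (0, 7): both sides equal 7, so it holds there.

Substituting (1, 1) into the claim:
LHS = √(1² + 1²) = √(2) ≈ 1.414
RHS = 1 + 1 = 2

Since LHS ≠ RHS, this pair disproves the claim, and no lexicographically smaller pair (p ≤ q, non-negative integers) does.

For instance (3, 4) is also a counterexample (LHS = 5, RHS = 7), but it's lexicographically larger.

Answer: (p, q) = (1, 1)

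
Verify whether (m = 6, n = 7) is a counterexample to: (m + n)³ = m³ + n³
Substituting m = 6, n = 7:
LHS = (6 + 7)³ = 2197
RHS = 6³ + 7³ = 559

Since LHS ≠ RHS, this pair disproves the claim.

Answer: Yes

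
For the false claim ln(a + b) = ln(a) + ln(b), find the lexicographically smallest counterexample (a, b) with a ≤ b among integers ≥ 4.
Substituting (4, 4) into the claim:
LHS = ln(4 + 4) = ln(8) ≈ 2.079
RHS = ln(4) + ln(4) = 2·ln(4) ≈ 2.773

Since LHS ≠ RHS, this pair disproves the claim, and no lexicographically smaller pair (a ≤ b, integers ≥ 4) does.

For instance (8, 11) is also a counterexample (LHS = ln(19) ≈ 2.944, RHS = ln(8) + ln(11) ≈ 4.477), but it's lexicographically larger.

Answer: (a, b) = (4, 4)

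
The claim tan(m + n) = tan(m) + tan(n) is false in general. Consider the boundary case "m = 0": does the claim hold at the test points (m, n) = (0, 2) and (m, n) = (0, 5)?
Yes, holds at both test points

At (0, 2): LHS = tan(2) ≈ -2.185, RHS = tan(2) ≈ -2.185 → equal
At (0, 5): LHS = tan(5) ≈ -3.381, RHS = tan(5) ≈ -3.381 → equal

So the claim does hold at both of these boundary points, even though it is not an identity.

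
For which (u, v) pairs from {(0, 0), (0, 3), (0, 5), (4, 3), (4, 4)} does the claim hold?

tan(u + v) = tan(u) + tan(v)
(0, 0), (0, 3), (0, 5)

Testing each pair:
(0, 0): LHS = 0, RHS = 0 → holds
(0, 3): LHS = tan(3) ≈ -0.1425, RHS = tan(3) ≈ -0.1425 → holds
(0, 5): LHS = tan(5) ≈ -3.381, RHS = tan(5) ≈ -3.381 → holds
(4, 3): LHS = tan(7) ≈ 0.8714, RHS = tan(3) + tan(4) ≈ 1.015 → fails
(4, 4): LHS = tan(8) ≈ -6.8, RHS = 2·tan(4) ≈ 2.316 → fails

3 of 5 pairs satisfy the claim.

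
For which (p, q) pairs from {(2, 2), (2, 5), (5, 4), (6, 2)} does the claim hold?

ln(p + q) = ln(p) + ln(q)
(2, 2)

Testing each pair:
(2, 2): LHS = ln(4) ≈ 1.386, RHS = 2·ln(2) ≈ 1.386 → holds
(2, 5): LHS = ln(7) ≈ 1.946, RHS = ln(2) + ln(5) ≈ 2.303 → fails
(5, 4): LHS = ln(9) ≈ 2.197, RHS = ln(4) + ln(5) ≈ 2.996 → fails
(6, 2): LHS = ln(8) ≈ 2.079, RHS = ln(2) + ln(6) ≈ 2.485 → fails

1 of 4 pairs satisfies the claim.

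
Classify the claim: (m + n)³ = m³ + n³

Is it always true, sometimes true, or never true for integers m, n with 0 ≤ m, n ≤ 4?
Sometimes true

It holds at (m, n) = (0, 1) (both sides equal 1), but fails at (m, n) = (1, 4) (LHS = 125, RHS = 65).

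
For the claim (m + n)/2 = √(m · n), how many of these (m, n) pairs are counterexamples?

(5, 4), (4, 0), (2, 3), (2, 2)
3

Testing each pair:
(5, 4): LHS = 9/2, RHS = 2·√(5) ≈ 4.472 → counterexample
(4, 0): LHS = 2, RHS = 0 → counterexample
(2, 3): LHS = 5/2, RHS = √(6) ≈ 2.449 → counterexample
(2, 2): LHS = 2, RHS = 2 → satisfies claim

That makes 3 counterexamples.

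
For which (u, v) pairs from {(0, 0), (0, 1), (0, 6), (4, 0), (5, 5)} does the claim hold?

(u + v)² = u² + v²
Testing each pair:
(0, 0): LHS = 0, RHS = 0 → holds
(0, 1): LHS = 1, RHS = 1 → holds
(0, 6): LHS = 36, RHS = 36 → holds
(4, 0): LHS = 16, RHS = 16 → holds
(5, 5): LHS = 100, RHS = 50 → fails

4 of 5 pairs satisfy the claim.

Answer: (0, 0), (0, 1), (0, 6), (4, 0)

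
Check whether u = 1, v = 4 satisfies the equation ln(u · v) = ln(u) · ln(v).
Substituting u = 1, v = 4:

LHS = ln(1 · 4) = ln(4) ≈ 1.386
RHS = ln(1) · ln(4) = 0

LHS ≠ RHS, so the equation does not hold at this point.

Answer: Fails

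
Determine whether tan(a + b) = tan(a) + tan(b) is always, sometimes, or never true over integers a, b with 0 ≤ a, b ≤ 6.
Sometimes true

It holds at (a, b) = (0, 4) (both sides equal tan(4) ≈ 1.158), but fails at (a, b) = (4, 2) (LHS = tan(6) ≈ -0.291, RHS = tan(2) + tan(4) ≈ -1.027).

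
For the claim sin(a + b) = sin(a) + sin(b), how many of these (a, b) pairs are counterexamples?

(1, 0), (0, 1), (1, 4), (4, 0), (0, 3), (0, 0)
Testing each pair:
(1, 0): LHS = sin(1) ≈ 0.8415, RHS = sin(1) ≈ 0.8415 → satisfies claim
(0, 1): LHS = sin(1) ≈ 0.8415, RHS = sin(1) ≈ 0.8415 → satisfies claim
(1, 4): LHS = sin(5) ≈ -0.9589, RHS = sin(4) + sin(1) ≈ 0.08467 → counterexample
(4, 0): LHS = sin(4) ≈ -0.7568, RHS = sin(4) ≈ -0.7568 → satisfies claim
(0, 3): LHS = sin(3) ≈ 0.1411, RHS = sin(3) ≈ 0.1411 → satisfies claim
(0, 0): LHS = 0, RHS = 0 → satisfies claim

That makes 1 counterexample.

Answer: 1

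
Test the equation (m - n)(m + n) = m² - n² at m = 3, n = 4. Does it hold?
Substituting m = 3, n = 4:

LHS = (3 - 4)(3 + 4) = -7
RHS = 3² - 4² = -7

LHS = RHS, so the equation holds at this point.

Answer: Holds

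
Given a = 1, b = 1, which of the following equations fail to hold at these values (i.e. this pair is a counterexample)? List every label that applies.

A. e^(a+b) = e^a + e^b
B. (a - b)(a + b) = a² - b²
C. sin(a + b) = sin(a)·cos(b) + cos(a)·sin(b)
A

Evaluating each claim at the given values:
A. LHS = e^2 ≈ 7.389, RHS = 2·e ≈ 5.437 → fails here (LHS ≠ RHS)
B. LHS = 0, RHS = 0 → holds here (LHS = RHS)
C. LHS = sin(2) ≈ 0.9093, RHS = 2·sin(1)·cos(1) ≈ 0.9093 → holds here (LHS = RHS)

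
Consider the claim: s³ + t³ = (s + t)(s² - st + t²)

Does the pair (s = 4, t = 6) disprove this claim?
Substituting s = 4, t = 6:
LHS = 4³ + 6³ = 280
RHS = (4 + 6)(4² - 4·6 + 6²) = 280

The sides agree, so this pair does not disprove the claim.

Answer: No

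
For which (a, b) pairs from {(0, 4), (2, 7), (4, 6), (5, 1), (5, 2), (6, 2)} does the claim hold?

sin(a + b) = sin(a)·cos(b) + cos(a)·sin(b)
All pairs

Testing each pair:
(0, 4): LHS = sin(4) ≈ -0.7568, RHS = sin(4) ≈ -0.7568 → holds
(2, 7): LHS = sin(9) ≈ 0.4121, RHS = sin(7)·cos(2) + sin(2)·cos(7) ≈ 0.4121 → holds
(4, 6): LHS = sin(10) ≈ -0.544, RHS = sin(4)·cos(6) + sin(6)·cos(4) ≈ -0.544 → holds
(5, 1): LHS = sin(6) ≈ -0.2794, RHS = sin(5)·cos(1) + sin(1)·cos(5) ≈ -0.2794 → holds
(5, 2): LHS = sin(7) ≈ 0.657, RHS = sin(2)·cos(5) + sin(5)·cos(2) ≈ 0.657 → holds
(6, 2): LHS = sin(8) ≈ 0.9894, RHS = sin(6)·cos(2) + sin(2)·cos(6) ≈ 0.9894 → holds

Every pair satisfies the claim.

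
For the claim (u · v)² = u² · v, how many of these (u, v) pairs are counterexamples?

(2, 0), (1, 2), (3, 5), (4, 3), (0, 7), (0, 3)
Testing each pair:
(2, 0): LHS = 0, RHS = 0 → satisfies claim
(1, 2): LHS = 4, RHS = 2 → counterexample
(3, 5): LHS = 225, RHS = 45 → counterexample
(4, 3): LHS = 144, RHS = 48 → counterexample
(0, 7): LHS = 0, RHS = 0 → satisfies claim
(0, 3): LHS = 0, RHS = 0 → satisfies claim

That makes 3 counterexamples.

Answer: 3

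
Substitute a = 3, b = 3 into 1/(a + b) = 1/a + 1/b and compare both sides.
LHS = 1/(3 + 3) = 1/6
RHS = 1/3 + 1/3 = 2/3

LHS ≠ RHS, so the equation does not hold here.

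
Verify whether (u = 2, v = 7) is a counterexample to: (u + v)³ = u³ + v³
Substituting u = 2, v = 7:
LHS = (2 + 7)³ = 729
RHS = 2³ + 7³ = 351

Since LHS ≠ RHS, this pair disproves the claim.

Answer: Yes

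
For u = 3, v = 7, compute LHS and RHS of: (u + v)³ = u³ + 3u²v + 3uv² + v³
LHS = (3 + 7)³ = 1000
RHS = 3³ + 3·3²·7 + 3·3·7² + 7³ = 1000

LHS = RHS: the two sides agree.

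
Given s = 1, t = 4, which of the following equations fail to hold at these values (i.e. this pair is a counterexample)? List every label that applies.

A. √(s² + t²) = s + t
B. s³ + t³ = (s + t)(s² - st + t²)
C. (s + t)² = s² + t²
Evaluating each claim at the given values:
A. LHS = √(17) ≈ 4.123, RHS = 5 → fails here (LHS ≠ RHS)
B. LHS = 65, RHS = 65 → holds here (LHS = RHS)
C. LHS = 25, RHS = 17 → fails here (LHS ≠ RHS)

Answer: A, C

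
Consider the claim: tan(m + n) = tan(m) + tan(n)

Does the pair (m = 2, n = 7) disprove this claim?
Substituting m = 2, n = 7:
LHS = tan(2 + 7) = tan(9) ≈ -0.4523
RHS = tan(2) + tan(7) ≈ -1.314

Since LHS ≠ RHS, this pair disproves the claim.

Answer: Yes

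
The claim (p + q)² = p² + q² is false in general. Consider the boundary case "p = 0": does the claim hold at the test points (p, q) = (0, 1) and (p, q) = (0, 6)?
At (0, 1): LHS = 1, RHS = 1 → equal
At (0, 6): LHS = 36, RHS = 36 → equal

So the claim does hold at both of these boundary points, even though it is not an identity.

Answer: Yes, holds at both test points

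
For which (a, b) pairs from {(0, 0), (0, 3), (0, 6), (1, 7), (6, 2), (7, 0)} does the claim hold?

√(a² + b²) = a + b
(0, 0), (0, 3), (0, 6), (7, 0)

Testing each pair:
(0, 0): LHS = 0, RHS = 0 → holds
(0, 3): LHS = 3, RHS = 3 → holds
(0, 6): LHS = 6, RHS = 6 → holds
(1, 7): LHS = 5·√(2) ≈ 7.071, RHS = 8 → fails
(6, 2): LHS = 2·√(10) ≈ 6.325, RHS = 8 → fails
(7, 0): LHS = 7, RHS = 7 → holds

4 of 6 pairs satisfy the claim.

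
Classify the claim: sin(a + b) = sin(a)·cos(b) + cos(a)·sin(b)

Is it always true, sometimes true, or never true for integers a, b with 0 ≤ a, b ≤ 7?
The identity holds for every pair in the range. For instance at (a, b) = (7, 0): both sides equal sin(7) ≈ 0.657.

Answer: Always true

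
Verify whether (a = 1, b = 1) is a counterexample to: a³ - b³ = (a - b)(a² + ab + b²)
Substituting a = 1, b = 1:
LHS = 1³ - 1³ = 0
RHS = (1 - 1)(1² + 1·1 + 1²) = 0

The sides agree, so this pair does not disprove the claim.

Answer: No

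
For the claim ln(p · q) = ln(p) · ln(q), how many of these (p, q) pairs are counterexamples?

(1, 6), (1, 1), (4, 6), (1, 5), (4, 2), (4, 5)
Testing each pair:
(1, 6): LHS = ln(6) ≈ 1.792, RHS = 0 → counterexample
(1, 1): LHS = 0, RHS = 0 → satisfies claim
(4, 6): LHS = ln(24) ≈ 3.178, RHS = ln(4)·ln(6) ≈ 2.484 → counterexample
(1, 5): LHS = ln(5) ≈ 1.609, RHS = 0 → counterexample
(4, 2): LHS = ln(8) ≈ 2.079, RHS = ln(2)·ln(4) ≈ 0.9609 → counterexample
(4, 5): LHS = ln(20) ≈ 2.996, RHS = ln(4)·ln(5) ≈ 2.231 → counterexample

That makes 5 counterexamples.

Answer: 5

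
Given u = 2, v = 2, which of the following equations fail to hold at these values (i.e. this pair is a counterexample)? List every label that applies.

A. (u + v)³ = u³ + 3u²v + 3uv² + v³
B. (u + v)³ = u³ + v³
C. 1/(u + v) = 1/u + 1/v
Evaluating each claim at the given values:
A. LHS = 64, RHS = 64 → holds here (LHS = RHS)
B. LHS = 64, RHS = 16 → fails here (LHS ≠ RHS)
C. LHS = 1/4, RHS = 1 → fails here (LHS ≠ RHS)

Answer: B, C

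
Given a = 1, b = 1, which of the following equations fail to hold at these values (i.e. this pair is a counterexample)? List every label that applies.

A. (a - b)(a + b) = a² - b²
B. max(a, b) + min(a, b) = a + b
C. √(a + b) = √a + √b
Evaluating each claim at the given values:
A. LHS = 0, RHS = 0 → holds here (LHS = RHS)
B. LHS = 2, RHS = 2 → holds here (LHS = RHS)
C. LHS = √(2) ≈ 1.414, RHS = 2 → fails here (LHS ≠ RHS)

Answer: C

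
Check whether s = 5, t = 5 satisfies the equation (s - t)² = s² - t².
Holds

Substituting s = 5, t = 5:

LHS = (5 - 5)² = 0
RHS = 5² - 5² = 0

LHS = RHS, so the equation holds at this point.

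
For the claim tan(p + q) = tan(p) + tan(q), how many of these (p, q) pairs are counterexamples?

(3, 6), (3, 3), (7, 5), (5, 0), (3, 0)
Testing each pair:
(3, 6): LHS = tan(9) ≈ -0.4523, RHS = tan(6) + tan(3) ≈ -0.4336 → counterexample
(3, 3): LHS = tan(6) ≈ -0.291, RHS = 2·tan(3) ≈ -0.2851 → counterexample
(7, 5): LHS = tan(12) ≈ -0.6359, RHS = tan(5) + tan(7) ≈ -2.509 → counterexample
(5, 0): LHS = tan(5) ≈ -3.381, RHS = tan(5) ≈ -3.381 → satisfies claim
(3, 0): LHS = tan(3) ≈ -0.1425, RHS = tan(3) ≈ -0.1425 → satisfies claim

That makes 3 counterexamples.

Answer: 3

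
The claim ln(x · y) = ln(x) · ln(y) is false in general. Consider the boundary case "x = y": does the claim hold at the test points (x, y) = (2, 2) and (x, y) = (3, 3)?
At (2, 2): LHS = ln(4) ≈ 1.386 ≠ RHS = ln(2)² ≈ 0.4805
At (3, 3): LHS = ln(9) ≈ 2.197 ≠ RHS = ln(3)² ≈ 1.207

Answer: No, fails at both test points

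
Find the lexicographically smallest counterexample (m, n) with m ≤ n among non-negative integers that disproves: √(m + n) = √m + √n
Substituting (1, 1) into the claim:
LHS = √(1 + 1) = √(2) ≈ 1.414
RHS = √1 + √1 = 2

Since LHS ≠ RHS, this pair disproves the claim, and no lexicographically smaller pair (m ≤ n, non-negative integers) does.

For instance (1, 3) is also a counterexample (LHS = 2, RHS = 1 + √(3) ≈ 2.732), but it's lexicographically larger.

Answer: (m, n) = (1, 1)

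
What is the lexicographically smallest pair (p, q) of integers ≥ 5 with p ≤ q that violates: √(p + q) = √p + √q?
(p, q) = (5, 5)

Substituting (5, 5) into the claim:
LHS = √(5 + 5) = √(10) ≈ 3.162
RHS = √5 + √5 = 2·√(5) ≈ 4.472

Since LHS ≠ RHS, this pair disproves the claim, and no lexicographically smaller pair (p ≤ q, integers ≥ 5) does.

For instance (7, 7) is also a counterexample (LHS = √(14) ≈ 3.742, RHS = 2·√(7) ≈ 5.292), but it's lexicographically larger.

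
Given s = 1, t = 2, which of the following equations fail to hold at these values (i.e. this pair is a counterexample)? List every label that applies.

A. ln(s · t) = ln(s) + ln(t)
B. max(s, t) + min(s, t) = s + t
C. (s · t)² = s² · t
Evaluating each claim at the given values:
A. LHS = ln(2) ≈ 0.6931, RHS = ln(2) ≈ 0.6931 → holds here (LHS = RHS)
B. LHS = 3, RHS = 3 → holds here (LHS = RHS)
C. LHS = 4, RHS = 2 → fails here (LHS ≠ RHS)

Answer: C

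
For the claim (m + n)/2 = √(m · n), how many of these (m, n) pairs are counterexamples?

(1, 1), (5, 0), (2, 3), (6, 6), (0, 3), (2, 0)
Testing each pair:
(1, 1): LHS = 1, RHS = 1 → satisfies claim
(5, 0): LHS = 5/2, RHS = 0 → counterexample
(2, 3): LHS = 5/2, RHS = √(6) ≈ 2.449 → counterexample
(6, 6): LHS = 6, RHS = 6 → satisfies claim
(0, 3): LHS = 3/2, RHS = 0 → counterexample
(2, 0): LHS = 1, RHS = 0 → counterexample

That makes 4 counterexamples.

Answer: 4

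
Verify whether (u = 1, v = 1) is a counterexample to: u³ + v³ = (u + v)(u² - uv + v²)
No

Substituting u = 1, v = 1:
LHS = 1³ + 1³ = 2
RHS = (1 + 1)(1² - 1·1 + 1²) = 2

The sides agree, so this pair does not disprove the claim.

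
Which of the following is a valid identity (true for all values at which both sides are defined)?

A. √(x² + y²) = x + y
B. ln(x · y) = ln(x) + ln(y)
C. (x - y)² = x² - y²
A: fails at (1, 3) — LHS = √(10) ≈ 3.162, RHS = 4.
B: holds — e.g. at (2, 5), both sides equal ln(10) ≈ 2.303.
C: fails at (6, 7) — LHS = 1, RHS = -13.

Answer: B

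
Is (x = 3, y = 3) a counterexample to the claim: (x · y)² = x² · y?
Substituting x = 3, y = 3:
LHS = (3 · 3)² = 81
RHS = 3² · 3 = 27

Since LHS ≠ RHS, this pair disproves the claim.

Answer: Yes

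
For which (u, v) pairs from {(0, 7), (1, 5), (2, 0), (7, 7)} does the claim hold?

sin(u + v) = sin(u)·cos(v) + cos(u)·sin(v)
Testing each pair:
(0, 7): LHS = sin(7) ≈ 0.657, RHS = sin(7) ≈ 0.657 → holds
(1, 5): LHS = sin(6) ≈ -0.2794, RHS = sin(5)·cos(1) + sin(1)·cos(5) ≈ -0.2794 → holds
(2, 0): LHS = sin(2) ≈ 0.9093, RHS = sin(2) ≈ 0.9093 → holds
(7, 7): LHS = sin(14) ≈ 0.9906, RHS = 2·sin(7)·cos(7) ≈ 0.9906 → holds

Every pair satisfies the claim.

Answer: All pairs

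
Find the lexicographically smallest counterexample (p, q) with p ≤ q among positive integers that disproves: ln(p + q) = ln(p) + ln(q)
(p, q) = (1, 1)

Substituting (1, 1) into the claim:
LHS = ln(1 + 1) = ln(2) ≈ 0.6931
RHS = ln(1) + ln(1) = 0

Since LHS ≠ RHS, this pair disproves the claim, and no lexicographically smaller pair (p ≤ q, positive integers) does.

For instance (2, 5) is also a counterexample (LHS = ln(7) ≈ 1.946, RHS = ln(2) + ln(5) ≈ 2.303), but it's lexicographically larger.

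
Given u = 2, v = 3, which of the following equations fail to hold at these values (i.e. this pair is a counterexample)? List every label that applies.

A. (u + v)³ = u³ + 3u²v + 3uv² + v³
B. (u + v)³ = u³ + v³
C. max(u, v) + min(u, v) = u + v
B

Evaluating each claim at the given values:
A. LHS = 125, RHS = 125 → holds here (LHS = RHS)
B. LHS = 125, RHS = 35 → fails here (LHS ≠ RHS)
C. LHS = 5, RHS = 5 → holds here (LHS = RHS)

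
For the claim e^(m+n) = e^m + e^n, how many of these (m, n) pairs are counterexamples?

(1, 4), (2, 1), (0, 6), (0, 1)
Testing each pair:
(1, 4): LHS = e^5 ≈ 148.4, RHS = e + e^4 ≈ 57.32 → counterexample
(2, 1): LHS = e^3 ≈ 20.09, RHS = e + e^2 ≈ 10.11 → counterexample
(0, 6): LHS = e^6 ≈ 403.4, RHS = 1 + e^6 ≈ 404.4 → counterexample
(0, 1): LHS = e ≈ 2.718, RHS = 1 + e ≈ 3.718 → counterexample

That makes 4 counterexamples.

Answer: 4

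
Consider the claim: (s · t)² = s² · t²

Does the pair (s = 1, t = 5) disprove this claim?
No

Substituting s = 1, t = 5:
LHS = (1 · 5)² = 25
RHS = 1² · 5² = 25

The sides agree, so this pair does not disprove the claim.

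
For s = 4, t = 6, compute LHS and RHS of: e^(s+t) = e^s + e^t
LHS = e^(4+6) = e^10 ≈ 22026.5
RHS = e^4 + e^6 ≈ 458

LHS ≠ RHS (they differ by about 21568.4), so the equation does not hold here.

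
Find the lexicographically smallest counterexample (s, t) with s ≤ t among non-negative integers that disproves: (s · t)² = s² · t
(s, t) = (1, 2)

Substituting (1, 2) into the claim:
LHS = (1 · 2)² = 4
RHS = 1² · 2 = 2

Since LHS ≠ RHS, this pair disproves the claim, and no lexicographically smaller pair (s ≤ t, non-negative integers) does.

For instance (4, 6) is also a counterexample (LHS = 576, RHS = 96), but it's lexicographically larger.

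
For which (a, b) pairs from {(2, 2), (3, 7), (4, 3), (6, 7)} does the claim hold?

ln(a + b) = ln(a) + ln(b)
Testing each pair:
(2, 2): LHS = ln(4) ≈ 1.386, RHS = 2·ln(2) ≈ 1.386 → holds
(3, 7): LHS = ln(10) ≈ 2.303, RHS = ln(3) + ln(7) ≈ 3.045 → fails
(4, 3): LHS = ln(7) ≈ 1.946, RHS = ln(3) + ln(4) ≈ 2.485 → fails
(6, 7): LHS = ln(13) ≈ 2.565, RHS = ln(6) + ln(7) ≈ 3.738 → fails

1 of 4 pairs satisfies the claim.

Answer: (2, 2)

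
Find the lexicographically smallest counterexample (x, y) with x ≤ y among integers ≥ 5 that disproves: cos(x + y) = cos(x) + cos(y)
(x, y) = (5, 5)

Substituting (5, 5) into the claim:
LHS = cos(5 + 5) = cos(10) ≈ -0.8391
RHS = cos(5) + cos(5) = 2·cos(5) ≈ 0.5673

Since LHS ≠ RHS, this pair disproves the claim, and no lexicographically smaller pair (x ≤ y, integers ≥ 5) does.

For instance (8, 11) is also a counterexample (LHS = cos(19) ≈ 0.9887, RHS = cos(8) + cos(11) ≈ -0.1411), but it's lexicographically larger.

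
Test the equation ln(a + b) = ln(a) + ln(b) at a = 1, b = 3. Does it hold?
Fails

Substituting a = 1, b = 3:

LHS = ln(1 + 3) = ln(4) ≈ 1.386
RHS = ln(1) + ln(3) = ln(3) ≈ 1.099

LHS ≠ RHS, so the equation does not hold at this point.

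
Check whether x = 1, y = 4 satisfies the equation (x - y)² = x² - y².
Fails

Substituting x = 1, y = 4:

LHS = (1 - 4)² = 9
RHS = 1² - 4² = -15

LHS ≠ RHS, so the equation does not hold at this point.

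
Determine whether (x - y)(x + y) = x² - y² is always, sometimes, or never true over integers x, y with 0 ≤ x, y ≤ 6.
Always true

The identity holds for every pair in the range. For instance at (x, y) = (6, 0): both sides equal 36.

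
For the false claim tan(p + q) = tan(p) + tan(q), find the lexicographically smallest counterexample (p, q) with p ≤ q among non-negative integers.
Substituting (1, 1) into the claim:
LHS = tan(1 + 1) = tan(2) ≈ -2.185
RHS = tan(1) + tan(1) = 2·tan(1) ≈ 3.115

Since LHS ≠ RHS, this pair disproves the claim, and no lexicographically smaller pair (p ≤ q, non-negative integers) does.

For instance (6, 6) is also a counterexample (LHS = tan(12) ≈ -0.6359, RHS = 2·tan(6) ≈ -0.582), but it's lexicographically larger.

Answer: (p, q) = (1, 1)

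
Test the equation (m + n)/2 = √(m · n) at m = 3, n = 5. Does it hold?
Fails

Substituting m = 3, n = 5:

LHS = (3 + 5)/2 = 4
RHS = √(3 · 5) = √(15) ≈ 3.873

LHS ≠ RHS, so the equation does not hold at this point.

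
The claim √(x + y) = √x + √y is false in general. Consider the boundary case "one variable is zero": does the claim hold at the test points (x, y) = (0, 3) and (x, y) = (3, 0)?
Yes, holds at both test points

At (0, 3): LHS = √(3) ≈ 1.732, RHS = √(3) ≈ 1.732 → equal
At (3, 0): LHS = √(3) ≈ 1.732, RHS = √(3) ≈ 1.732 → equal

So the claim does hold at both of these boundary points, even though it is not an identity.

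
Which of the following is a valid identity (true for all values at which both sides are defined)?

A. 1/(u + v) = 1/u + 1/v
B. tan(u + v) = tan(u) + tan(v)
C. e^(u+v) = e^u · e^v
C

A: fails at (2, 4) — LHS = 1/6, RHS = 3/4.
B: fails at (3, 3) — LHS = tan(6) ≈ -0.291, RHS = 2·tan(3) ≈ -0.2851.
C: holds — e.g. at (0, 1), both sides equal e ≈ 2.718.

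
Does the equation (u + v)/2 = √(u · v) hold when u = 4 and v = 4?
Substituting u = 4, v = 4:

LHS = (4 + 4)/2 = 4
RHS = √(4 · 4) = 4

LHS = RHS, so the equation holds at this point.

Answer: Holds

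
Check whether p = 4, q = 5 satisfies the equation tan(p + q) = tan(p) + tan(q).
Fails

Substituting p = 4, q = 5:

LHS = tan(4 + 5) = tan(9) ≈ -0.4523
RHS = tan(4) + tan(5) ≈ -2.223

LHS ≠ RHS, so the equation does not hold at this point.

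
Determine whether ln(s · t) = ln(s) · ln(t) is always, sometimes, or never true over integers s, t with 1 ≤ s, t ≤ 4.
Sometimes true

It holds at (s, t) = (1, 1) (both sides equal 0), but fails at (s, t) = (3, 2) (LHS = ln(6) ≈ 1.792, RHS = ln(2)·ln(3) ≈ 0.7615).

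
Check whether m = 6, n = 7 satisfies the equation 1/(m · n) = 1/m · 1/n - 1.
Fails

Substituting m = 6, n = 7:

LHS = 1/(6 · 7) = 1/42
RHS = 1/6 · 1/7 - 1 = -41/42

LHS ≠ RHS, so the equation does not hold at this point.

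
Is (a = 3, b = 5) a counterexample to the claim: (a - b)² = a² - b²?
Yes

Substituting a = 3, b = 5:
LHS = (3 - 5)² = 4
RHS = 3² - 5² = -16

Since LHS ≠ RHS, this pair disproves the claim.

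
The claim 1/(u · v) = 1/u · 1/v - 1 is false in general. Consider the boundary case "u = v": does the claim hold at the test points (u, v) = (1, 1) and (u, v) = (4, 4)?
At (1, 1): LHS = 1 ≠ RHS = 0
At (4, 4): LHS = 1/16 ≠ RHS = -15/16

Answer: No, fails at both test points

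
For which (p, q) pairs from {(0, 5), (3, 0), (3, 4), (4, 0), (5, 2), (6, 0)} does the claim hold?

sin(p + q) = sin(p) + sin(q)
Testing each pair:
(0, 5): LHS = sin(5) ≈ -0.9589, RHS = sin(5) ≈ -0.9589 → holds
(3, 0): LHS = sin(3) ≈ 0.1411, RHS = sin(3) ≈ 0.1411 → holds
(3, 4): LHS = sin(7) ≈ 0.657, RHS = sin(4) + sin(3) ≈ -0.6157 → fails
(4, 0): LHS = sin(4) ≈ -0.7568, RHS = sin(4) ≈ -0.7568 → holds
(5, 2): LHS = sin(7) ≈ 0.657, RHS = sin(5) + sin(2) ≈ -0.04963 → fails
(6, 0): LHS = sin(6) ≈ -0.2794, RHS = sin(6) ≈ -0.2794 → holds

4 of 6 pairs satisfy the claim.

Answer: (0, 5), (3, 0), (4, 0), (6, 0)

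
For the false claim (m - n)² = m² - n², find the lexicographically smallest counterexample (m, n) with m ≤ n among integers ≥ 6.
At (6, 6): both sides equal 0, so it holds there.

Substituting (6, 7) into the claim:
LHS = (6 - 7)² = 1
RHS = 6² - 7² = -13

Since LHS ≠ RHS, this pair disproves the claim, and no lexicographically smaller pair (m ≤ n, integers ≥ 6) does.

For instance (8, 13) is also a counterexample (LHS = 25, RHS = -105), but it's lexicographically larger.

Answer: (m, n) = (6, 7)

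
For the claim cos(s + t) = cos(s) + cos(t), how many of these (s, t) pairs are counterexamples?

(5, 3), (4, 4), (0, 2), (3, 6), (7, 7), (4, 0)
Testing each pair:
(5, 3): LHS = cos(8) ≈ -0.1455, RHS = cos(3) + cos(5) ≈ -0.7063 → counterexample
(4, 4): LHS = cos(8) ≈ -0.1455, RHS = 2·cos(4) ≈ -1.307 → counterexample
(0, 2): LHS = cos(2) ≈ -0.4161, RHS = cos(2) + 1 ≈ 0.5839 → counterexample
(3, 6): LHS = cos(9) ≈ -0.9111, RHS = cos(3) + cos(6) ≈ -0.02982 → counterexample
(7, 7): LHS = cos(14) ≈ 0.1367, RHS = 2·cos(7) ≈ 1.508 → counterexample
(4, 0): LHS = cos(4) ≈ -0.6536, RHS = cos(4) + 1 ≈ 0.3464 → counterexample

That makes 6 counterexamples.

Answer: 6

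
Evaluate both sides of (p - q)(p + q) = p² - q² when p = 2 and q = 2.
LHS = (2 - 2)(2 + 2) = 0
RHS = 2² - 2² = 0

LHS = RHS: the two sides agree.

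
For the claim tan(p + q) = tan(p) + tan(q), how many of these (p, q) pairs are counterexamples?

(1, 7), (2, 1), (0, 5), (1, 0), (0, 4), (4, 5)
Testing each pair:
(1, 7): LHS = tan(8) ≈ -6.8, RHS = tan(7) + tan(1) ≈ 2.429 → counterexample
(2, 1): LHS = tan(3) ≈ -0.1425, RHS = tan(2) + tan(1) ≈ -0.6276 → counterexample
(0, 5): LHS = tan(5) ≈ -3.381, RHS = tan(5) ≈ -3.381 → satisfies claim
(1, 0): LHS = tan(1) ≈ 1.557, RHS = tan(1) ≈ 1.557 → satisfies claim
(0, 4): LHS = tan(4) ≈ 1.158, RHS = tan(4) ≈ 1.158 → satisfies claim
(4, 5): LHS = tan(9) ≈ -0.4523, RHS = tan(5) + tan(4) ≈ -2.223 → counterexample

That makes 3 counterexamples.

Answer: 3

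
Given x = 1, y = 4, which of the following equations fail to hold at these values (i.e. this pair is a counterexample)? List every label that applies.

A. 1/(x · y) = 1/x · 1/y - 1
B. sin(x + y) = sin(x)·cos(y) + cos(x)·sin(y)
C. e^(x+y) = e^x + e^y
A, C

Evaluating each claim at the given values:
A. LHS = 1/4, RHS = -3/4 → fails here (LHS ≠ RHS)
B. LHS = sin(5) ≈ -0.9589, RHS = sin(1)·cos(4) + sin(4)·cos(1) ≈ -0.9589 → holds here (LHS = RHS)
C. LHS = e^5 ≈ 148.4, RHS = e + e^4 ≈ 57.32 → fails here (LHS ≠ RHS)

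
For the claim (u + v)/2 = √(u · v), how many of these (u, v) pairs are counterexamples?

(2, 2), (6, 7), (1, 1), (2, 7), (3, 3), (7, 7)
2

Testing each pair:
(2, 2): LHS = 2, RHS = 2 → satisfies claim
(6, 7): LHS = 13/2, RHS = √(42) ≈ 6.481 → counterexample
(1, 1): LHS = 1, RHS = 1 → satisfies claim
(2, 7): LHS = 9/2, RHS = √(14) ≈ 3.742 → counterexample
(3, 3): LHS = 3, RHS = 3 → satisfies claim
(7, 7): LHS = 7, RHS = 7 → satisfies claim

That makes 2 counterexamples.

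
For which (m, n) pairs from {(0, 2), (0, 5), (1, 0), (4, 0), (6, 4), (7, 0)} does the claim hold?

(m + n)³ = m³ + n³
(0, 2), (0, 5), (1, 0), (4, 0), (7, 0)

Testing each pair:
(0, 2): LHS = 8, RHS = 8 → holds
(0, 5): LHS = 125, RHS = 125 → holds
(1, 0): LHS = 1, RHS = 1 → holds
(4, 0): LHS = 64, RHS = 64 → holds
(6, 4): LHS = 1000, RHS = 280 → fails
(7, 0): LHS = 343, RHS = 343 → holds

5 of 6 pairs satisfy the claim.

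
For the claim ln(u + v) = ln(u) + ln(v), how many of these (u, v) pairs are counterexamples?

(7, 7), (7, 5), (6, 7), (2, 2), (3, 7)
Testing each pair:
(7, 7): LHS = ln(14) ≈ 2.639, RHS = 2·ln(7) ≈ 3.892 → counterexample
(7, 5): LHS = ln(12) ≈ 2.485, RHS = ln(5) + ln(7) ≈ 3.555 → counterexample
(6, 7): LHS = ln(13) ≈ 2.565, RHS = ln(6) + ln(7) ≈ 3.738 → counterexample
(2, 2): LHS = ln(4) ≈ 1.386, RHS = 2·ln(2) ≈ 1.386 → satisfies claim
(3, 7): LHS = ln(10) ≈ 2.303, RHS = ln(3) + ln(7) ≈ 3.045 → counterexample

That makes 4 counterexamples.

Answer: 4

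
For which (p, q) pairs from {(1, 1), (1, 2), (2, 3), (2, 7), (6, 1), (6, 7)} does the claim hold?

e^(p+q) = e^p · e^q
All pairs

Testing each pair:
(1, 1): LHS = e^2 ≈ 7.389, RHS = e^2 ≈ 7.389 → holds
(1, 2): LHS = e^3 ≈ 20.09, RHS = e^3 ≈ 20.09 → holds
(2, 3): LHS = e^5 ≈ 148.4, RHS = e^5 ≈ 148.4 → holds
(2, 7): LHS = e^9 ≈ 8103, RHS = e^9 ≈ 8103 → holds
(6, 1): LHS = e^7 ≈ 1097, RHS = e^7 ≈ 1097 → holds
(6, 7): LHS = e^13 ≈ 442413.4, RHS = e^13 ≈ 442413.4 → holds

Every pair satisfies the claim.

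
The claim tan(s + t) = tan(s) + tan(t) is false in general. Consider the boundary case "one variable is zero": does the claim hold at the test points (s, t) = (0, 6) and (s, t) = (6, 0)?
Yes, holds at both test points

At (0, 6): LHS = tan(6) ≈ -0.291, RHS = tan(6) ≈ -0.291 → equal
At (6, 0): LHS = tan(6) ≈ -0.291, RHS = tan(6) ≈ -0.291 → equal

So the claim does hold at both of these boundary points, even though it is not an identity.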